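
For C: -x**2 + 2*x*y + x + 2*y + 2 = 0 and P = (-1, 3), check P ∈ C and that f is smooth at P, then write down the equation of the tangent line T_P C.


Tangent line at P: 9*x + 9 = 0.

Step 1: f(-1, 3) = 0, so P lies on C.
Step 2: partial derivatives
  f_x(x, y) = -2*x + 2*y + 1, f_y(x, y) = 2*x + 2.
  f_x(P) = 9, f_y(P) = 0 (gradient nonzero, so P is smooth).
Step 3: tangent line at P: 9·(x − -1) + 0·(y − 3) = 0.
Expanding: 9*x + 9 = 0.


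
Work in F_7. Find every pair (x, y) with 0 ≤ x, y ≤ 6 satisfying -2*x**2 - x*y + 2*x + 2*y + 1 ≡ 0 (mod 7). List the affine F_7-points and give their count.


Affine F_7-points: {(0, 3), (1, 6), (3, 3), (4, 6), (5, 1), (6, 1)}; count = 6.

For each of the 49 pairs (x, y) ∈ F_7², evaluate f(x, y) mod 7. Record the zeros.
  x = 0: [0↦1, 1↦3, 2↦5, 3↦0, 4↦2, 5↦4, 6↦6]  zeros at y ∈ {3}
  x = 1: [0↦1, 1↦2, 2↦3, 3↦4, 4↦5, 5↦6, 6↦0]  zeros at y ∈ {6}
  x = 2: [0↦4, 1↦4, 2↦4, 3↦4, 4↦4, 5↦4, 6↦4]  zeros at y ∈ ∅
  x = 3: [0↦3, 1↦2, 2↦1, 3↦0, 4↦6, 5↦5, 6↦4]  zeros at y ∈ {3}
  x = 4: [0↦5, 1↦3, 2↦1, 3↦6, 4↦4, 5↦2, 6↦0]  zeros at y ∈ {6}
  x = 5: [0↦3, 1↦0, 2↦4, 3↦1, 4↦5, 5↦2, 6↦6]  zeros at y ∈ {1}
  x = 6: [0↦4, 1↦0, 2↦3, 3↦6, 4↦2, 5↦5, 6↦1]  zeros at y ∈ {1}
Collecting zeros: affine points = {(0, 3), (1, 6), (3, 3), (4, 6), (5, 1), (6, 1)}.
Total count |C(F_7)_aff| = 6.


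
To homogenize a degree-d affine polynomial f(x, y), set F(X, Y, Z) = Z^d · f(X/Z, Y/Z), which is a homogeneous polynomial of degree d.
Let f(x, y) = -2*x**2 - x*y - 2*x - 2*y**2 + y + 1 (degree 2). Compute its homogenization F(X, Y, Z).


F(X, Y, Z) = -2*X**2 - X*Y - 2*X*Z - 2*Y**2 + Y*Z + Z**2

deg(f) = 2.
Substitute x = X/Z, y = Y/Z into f, then multiply by Z^2.
  monomial -2·x^2·y^0 ↦ -2·X^2·Y^0·Z^0.
  monomial -1·x^1·y^1 ↦ -1·X^1·Y^1·Z^0.
  monomial -2·x^1·y^0 ↦ -2·X^1·Y^0·Z^1.
  monomial -2·x^0·y^2 ↦ -2·X^0·Y^2·Z^0.
  monomial 1·x^0·y^1 ↦ 1·X^0·Y^1·Z^1.
  monomial 1·x^0·y^0 ↦ 1·X^0·Y^0·Z^2.
Collecting: F(X, Y, Z) = -2*X**2 - X*Y - 2*X*Z - 2*Y**2 + Y*Z + Z**2.


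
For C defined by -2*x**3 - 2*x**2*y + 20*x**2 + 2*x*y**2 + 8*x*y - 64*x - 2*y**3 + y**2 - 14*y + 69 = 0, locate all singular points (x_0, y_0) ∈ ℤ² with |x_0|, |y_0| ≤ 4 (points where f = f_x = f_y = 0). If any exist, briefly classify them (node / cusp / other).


Singular points: {(3, 1)}; classification: cusp.

Compute partial derivatives:
  f_x = -6*x**2 - 4*x*y + 40*x + 2*y**2 + 8*y - 64.
  f_y = -2*x**2 + 4*x*y + 8*x - 6*y**2 + 2*y - 14.
Scan x_0 ∈ {−4, ..., 4}. For each x_0, f_y(x_0, y) is a polynomial in y; find its integer roots y ∈ {−4, ..., 4}, then test f_x and f at those candidates.
  x = -4: f_y(-4, y) = -6*y**2 - 14*y - 78; no integer root y with |y| ≤ 4.
  x = -3: f_y(-3, y) = -6*y**2 - 10*y - 56; no integer root y with |y| ≤ 4.
  x = -2: f_y(-2, y) = -6*y**2 - 6*y - 38; no integer root y with |y| ≤ 4.
  x = -1: f_y(-1, y) = -6*y**2 - 2*y - 24; no integer root y with |y| ≤ 4.
  x = 0: f_y(0, y) = -6*y**2 + 2*y - 14; no integer root y with |y| ≤ 4.
  x = 1: f_y(1, y) = -6*y**2 + 6*y - 8; no integer root y with |y| ≤ 4.
  x = 2: f_y(2, y) = -6*y**2 + 10*y - 6; no integer root y with |y| ≤ 4.
  x = 3: f_y(3, y) = -6*y**2 + 14*y - 8; vanishes at y ∈ {1}. (3, 1): f_x = 0, f = 0 — SINGULAR.
  x = 4: f_y(4, y) = -6*y**2 + 18*y - 14; no integer root y with |y| ≤ 4.
Only singular point on the grid: (3, 1).
Classify: substitute x = 3 + u, y = 1 + v and expand: f = -2*u**3 - 2*u**2*v + 2*u*v**2 - 2*v**3 + v**2.
No constant or linear terms (consistent with a singular point). Quadratic part: v**2. Cubic part: -2*u**3 - 2*u**2*v + 2*u*v**2 - 2*v**3.
The quadratic part v**2 is a perfect square, so there is a single (double) tangent line v = 0, i.e. y = 1. Restricting the cubic part to that line (v = 0) leaves -2*u**3 ≠ 0, so f is not divisible by v and the branch is v² ≈ 2*u**3 to lowest order — this is a cusp.
Classification: cusp.


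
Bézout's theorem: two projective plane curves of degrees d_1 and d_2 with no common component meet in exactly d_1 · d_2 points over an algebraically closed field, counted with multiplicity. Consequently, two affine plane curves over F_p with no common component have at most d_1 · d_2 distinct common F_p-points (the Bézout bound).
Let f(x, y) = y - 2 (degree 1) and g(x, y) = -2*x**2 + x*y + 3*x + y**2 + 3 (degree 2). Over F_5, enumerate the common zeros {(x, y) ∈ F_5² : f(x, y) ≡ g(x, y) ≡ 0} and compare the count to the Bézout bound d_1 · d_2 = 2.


Common zeros: {(1, 2), (4, 2)}; count = 2; Bézout bound = 2.

deg(f) = 1, deg(g) = 2, so Bézout bound = 2.
Scan x ∈ F_5. For each x, list the y ∈ F_5 with f(x, y) ≡ 0 and those with g(x, y) ≡ 0 (mod 5); the common zeros in that column are the intersection.
  x = 0: f ≡ 0 at y ∈ {2}; g ≡ 0 at y ∈ ∅; common: ∅.
  x = 1: f ≡ 0 at y ∈ {2}; g ≡ 0 at y ∈ {2}; common: {2}.
  x = 2: f ≡ 0 at y ∈ {2}; g ≡ 0 at y ∈ {4}; common: ∅.
  x = 3: f ≡ 0 at y ∈ {2}; g ≡ 0 at y ∈ ∅; common: ∅.
  x = 4: f ≡ 0 at y ∈ {2}; g ≡ 0 at y ∈ {2, 4}; common: {2}.
Collecting: common zeros = {(1, 2), (4, 2)}, so the count is 2.
Comparison with the Bézout bound: 2 ≤ 2 = deg(f)·deg(g), as expected for curves with no common component (the bound is attained).


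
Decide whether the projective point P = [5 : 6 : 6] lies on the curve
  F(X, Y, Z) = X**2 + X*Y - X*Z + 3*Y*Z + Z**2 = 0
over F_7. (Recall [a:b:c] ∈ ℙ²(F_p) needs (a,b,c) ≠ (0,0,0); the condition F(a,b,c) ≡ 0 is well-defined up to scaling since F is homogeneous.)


F(5,6,6) ≡ 1 (mod 7); P is NOT on the curve.

Evaluate F(5, 6, 6) term-by-term (mod 7).
  X**2 ↦ 1·25·1·1 = 25
  X*Y ↦ 1·5·6·1 = 30
  -X*Z ↦ -1·5·1·6 = -30
  3*Y*Z ↦ 3·1·6·6 = 108
  Z**2 ↦ 1·1·1·36 = 36
Sum: F(5, 6, 6) = (25) + (30) + (-30) + (108) + (36) = 169.
Reducing mod 7: 169 ≡ 1 (mod 7).
Since F(a, b, c) ≡ 1 ≠ 0 (mod 7), P does NOT lie on the curve.


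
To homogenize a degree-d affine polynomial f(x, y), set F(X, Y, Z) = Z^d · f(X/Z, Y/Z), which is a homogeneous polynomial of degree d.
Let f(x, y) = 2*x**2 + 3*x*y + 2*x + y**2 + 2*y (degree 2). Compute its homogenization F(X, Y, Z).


F(X, Y, Z) = 2*X**2 + 3*X*Y + 2*X*Z + Y**2 + 2*Y*Z

deg(f) = 2.
Substitute x = X/Z, y = Y/Z into f, then multiply by Z^2.
  monomial 2·x^2·y^0 ↦ 2·X^2·Y^0·Z^0.
  monomial 3·x^1·y^1 ↦ 3·X^1·Y^1·Z^0.
  monomial 2·x^1·y^0 ↦ 2·X^1·Y^0·Z^1.
  monomial 1·x^0·y^2 ↦ 1·X^0·Y^2·Z^0.
  monomial 2·x^0·y^1 ↦ 2·X^0·Y^1·Z^1.
Collecting: F(X, Y, Z) = 2*X**2 + 3*X*Y + 2*X*Z + Y**2 + 2*Y*Z.


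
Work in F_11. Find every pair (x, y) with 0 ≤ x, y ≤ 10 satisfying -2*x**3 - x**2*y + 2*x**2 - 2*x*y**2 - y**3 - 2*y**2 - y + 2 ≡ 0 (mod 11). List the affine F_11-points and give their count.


Affine F_11-points: {(4, 2), (5, 0), (8, 7), (9, 1), (10, 4)}; count = 5.

For each of the 121 pairs (x, y) ∈ F_11², evaluate f(x, y) mod 11. Record the zeros.
  x = 0: [0↦2, 1↦9, 2↦6, 3↦9, 4↦1, 5↦9, 6↦5, 7↦5, 8↦3, 9↦4, 10↦2]  zeros at y ∈ ∅
  x = 1: [0↦2, 1↦6, 2↦7, 3↦10, 4↦9, 5↦9, 6↦4, 7↦10, 8↦10, 9↦9, 10↦1]  zeros at y ∈ ∅
  x = 2: [0↦5, 1↦4, 2↦7, 3↦8, 4↦1, 5↦2, 6↦5, 7↦4, 8↦4, 9↦10, 10↦5]  zeros at y ∈ ∅
  x = 3: [0↦10, 1↦2, 2↦5, 3↦2, 4↦9, 5↦9, 6↦7, 7↦8, 8↦6, 9↦6, 10↦2]  zeros at y ∈ ∅
  x = 4: [0↦5, 1↦10, 2↦0, 3↦2, 4↦10, 5↦7, 6↦9, 7↦10, 8↦4, 9↦7, 10↦2]  zeros at y ∈ {2}
  x = 5: [0↦0, 1↦5, 2↦2, 3↦7, 4↦3, 5↦6, 6↦10, 7↦9, 8↦8, 9↦1, 10↦4]  zeros at y ∈ {0}
  x = 6: [0↦5, 1↦8, 2↦10, 3↦5, 4↦9, 5↦5, 6↦9, 7↦4, 8↦6, 9↦9, 10↦7]  zeros at y ∈ ∅
  x = 7: [0↦8, 1↦7, 2↦1, 3↦6, 4↦5, 5↦3, 6↦5, 7↦5, 8↦8, 9↦8, 10↦10]  zeros at y ∈ ∅
  x = 8: [0↦8, 1↦1, 2↦7, 3↦9, 4↦1, 5↦10, 6↦8, 7↦0, 8↦2, 9↦8, 10↦1]  zeros at y ∈ {7}
  x = 9: [0↦4, 1↦0, 2↦5, 3↦2, 4↦7, 5↦3, 6↦6, 7↦10, 8↦9, 9↦8, 10↦1]  zeros at y ∈ {1}
  x = 10: [0↦6, 1↦3, 2↦5, 3↦6, 4↦0, 5↦3, 6↦9, 7↦1, 8↦6, 9↦7, 10↦9]  zeros at y ∈ {4}
Collecting zeros: affine points = {(4, 2), (5, 0), (8, 7), (9, 1), (10, 4)}.
Total count |C(F_11)_aff| = 5.


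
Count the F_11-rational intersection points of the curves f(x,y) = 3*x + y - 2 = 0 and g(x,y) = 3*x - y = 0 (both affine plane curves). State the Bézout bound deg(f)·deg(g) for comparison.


Common zeros: {(4, 1)}; count = 1; Bézout bound = 1.

deg(f) = 1, deg(g) = 1, so Bézout bound = 1.
Scan x ∈ F_11. For each x, list the y ∈ F_11 with f(x, y) ≡ 0 and those with g(x, y) ≡ 0 (mod 11); the common zeros in that column are the intersection.
  x = 0: f ≡ 0 at y ∈ {2}; g ≡ 0 at y ∈ {0}; common: ∅.
  x = 1: f ≡ 0 at y ∈ {10}; g ≡ 0 at y ∈ {3}; common: ∅.
  x = 2: f ≡ 0 at y ∈ {7}; g ≡ 0 at y ∈ {6}; common: ∅.
  x = 3: f ≡ 0 at y ∈ {4}; g ≡ 0 at y ∈ {9}; common: ∅.
  x = 4: f ≡ 0 at y ∈ {1}; g ≡ 0 at y ∈ {1}; common: {1}.
  x = 5: f ≡ 0 at y ∈ {9}; g ≡ 0 at y ∈ {4}; common: ∅.
  x = 6: f ≡ 0 at y ∈ {6}; g ≡ 0 at y ∈ {7}; common: ∅.
  x = 7: f ≡ 0 at y ∈ {3}; g ≡ 0 at y ∈ {10}; common: ∅.
  x = 8: f ≡ 0 at y ∈ {0}; g ≡ 0 at y ∈ {2}; common: ∅.
  x = 9: f ≡ 0 at y ∈ {8}; g ≡ 0 at y ∈ {5}; common: ∅.
  x = 10: f ≡ 0 at y ∈ {5}; g ≡ 0 at y ∈ {8}; common: ∅.
Collecting: common zeros = {(4, 1)}, so the count is 1.
Comparison with the Bézout bound: 1 ≤ 1 = deg(f)·deg(g), as expected for curves with no common component (the bound is attained).


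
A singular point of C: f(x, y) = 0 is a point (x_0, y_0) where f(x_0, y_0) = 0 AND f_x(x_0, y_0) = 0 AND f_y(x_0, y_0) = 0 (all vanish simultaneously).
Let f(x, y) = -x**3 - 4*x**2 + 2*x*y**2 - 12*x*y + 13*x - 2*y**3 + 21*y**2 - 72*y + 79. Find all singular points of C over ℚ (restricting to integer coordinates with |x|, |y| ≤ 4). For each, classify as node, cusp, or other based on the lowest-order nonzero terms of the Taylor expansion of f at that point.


Singular points: {(-1, 3)}; classification: node.

Compute partial derivatives:
  f_x = -3*x**2 - 8*x + 2*y**2 - 12*y + 13.
  f_y = 4*x*y - 12*x - 6*y**2 + 42*y - 72.
Scan x_0 ∈ {−4, ..., 4}. For each x_0, f_y(x_0, y) is a polynomial in y; find its integer roots y ∈ {−4, ..., 4}, then test f_x and f at those candidates.
  x = -4: f_y(-4, y) = -6*y**2 + 26*y - 24; vanishes at y ∈ {3}. (-4, 3): f_x = -21 ≠ 0.
  x = -3: f_y(-3, y) = -6*y**2 + 30*y - 36; vanishes at y ∈ {2, 3}. (-3, 2): f_x = -6 ≠ 0; (-3, 3): f_x = -8 ≠ 0.
  x = -2: f_y(-2, y) = -6*y**2 + 34*y - 48; vanishes at y ∈ {3}. (-2, 3): f_x = -1 ≠ 0.
  x = -1: f_y(-1, y) = -6*y**2 + 38*y - 60; vanishes at y ∈ {3}. (-1, 3): f_x = 0, f = 0 — SINGULAR.
  x = 0: f_y(0, y) = -6*y**2 + 42*y - 72; vanishes at y ∈ {3, 4}. (0, 3): f_x = -5 ≠ 0; (0, 4): f_x = -3 ≠ 0.
  x = 1: f_y(1, y) = -6*y**2 + 46*y - 84; vanishes at y ∈ {3}. (1, 3): f_x = -16 ≠ 0.
  x = 2: f_y(2, y) = -6*y**2 + 50*y - 96; vanishes at y ∈ {3}. (2, 3): f_x = -33 ≠ 0.
  x = 3: f_y(3, y) = -6*y**2 + 54*y - 108; vanishes at y ∈ {3}. (3, 3): f_x = -56 ≠ 0.
  x = 4: f_y(4, y) = -6*y**2 + 58*y - 120; vanishes at y ∈ {3}. (4, 3): f_x = -85 ≠ 0.
Only singular point on the grid: (-1, 3).
Classify: substitute x = -1 + u, y = 3 + v and expand: f = -u**3 - u**2 + 2*u*v**2 - 2*v**3 + v**2.
No constant or linear terms (consistent with a singular point). Quadratic part: -u**2 + v**2. Cubic part: -u**3 + 2*u*v**2 - 2*v**3.
The quadratic part v**2 - u**2 = (v − u)(v + u) splits into two distinct linear factors, so there are two distinct tangent lines y − 3 = ±(x − -1) — this is a node (ordinary double point).
Classification: node.


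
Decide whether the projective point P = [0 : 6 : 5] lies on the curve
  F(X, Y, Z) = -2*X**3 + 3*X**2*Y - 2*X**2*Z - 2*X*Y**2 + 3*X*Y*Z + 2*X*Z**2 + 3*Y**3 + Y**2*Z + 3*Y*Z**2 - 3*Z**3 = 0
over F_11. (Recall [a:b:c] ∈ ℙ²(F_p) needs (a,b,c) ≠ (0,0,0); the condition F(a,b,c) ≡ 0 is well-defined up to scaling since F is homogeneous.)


F(0,6,5) ≡ 1 (mod 11); P is NOT on the curve.

Evaluate F(0, 6, 5) term-by-term (mod 11).
  -2*X**3 ↦ -2·0·1·1 = 0
  3*X**2*Y ↦ 3·0·6·1 = 0
  -2*X**2*Z ↦ -2·0·1·5 = 0
  -2*X*Y**2 ↦ -2·0·36·1 = 0
  3*X*Y*Z ↦ 3·0·6·5 = 0
  2*X*Z**2 ↦ 2·0·1·25 = 0
  3*Y**3 ↦ 3·1·216·1 = 648
  Y**2*Z ↦ 1·1·36·5 = 180
  3*Y*Z**2 ↦ 3·1·6·25 = 450
  -3*Z**3 ↦ -3·1·1·125 = -375
Sum: F(0, 6, 5) = (0) + (0) + (0) + (0) + (0) + (0) + (648) + (180) + (450) + (-375) = 903.
Reducing mod 11: 903 ≡ 1 (mod 11).
Since F(a, b, c) ≡ 1 ≠ 0 (mod 11), P does NOT lie on the curve.


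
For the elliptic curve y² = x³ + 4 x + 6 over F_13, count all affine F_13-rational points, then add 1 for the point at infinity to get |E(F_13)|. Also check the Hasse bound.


Affine points = {(2, 3), (2, 10), (6, 5), (6, 8), (7, 0), (8, 2), (8, 11), (9, 2), (9, 11), (11, 4), (11, 9), (12, 1), (12, 12)}; affine count = 13; |E(F_13)| = 14.

Discriminant check: Δ ∝ 4a³ + 27b² = 4·4³ + 27·6² = 4·64 + 27·36 ≡ 6 (mod 13). Nonzero ⇒ E is nonsingular.
For each x ∈ F_13, compute rhs = x³ + 4·x + 6 mod 13, then count y ∈ F_13 with y² ≡ rhs.
  x = 0: rhs = 6, matching y values: none (0 points).
  x = 1: rhs = 11, matching y values: none (0 points).
  x = 2: rhs = 9, matching y values: 3, 10 (2 points).
  x = 3: rhs = 6, matching y values: none (0 points).
  x = 4: rhs = 8, matching y values: none (0 points).
  x = 5: rhs = 8, matching y values: none (0 points).
  x = 6: rhs = 12, matching y values: 5, 8 (2 points).
  x = 7: rhs = 0, matching y values: 0 (1 points).
  x = 8: rhs = 4, matching y values: 2, 11 (2 points).
  x = 9: rhs = 4, matching y values: 2, 11 (2 points).
  x = 10: rhs = 6, matching y values: none (0 points).
  x = 11: rhs = 3, matching y values: 4, 9 (2 points).
  x = 12: rhs = 1, matching y values: 1, 12 (2 points).
Total affine count: 13.
Full point count |E(F_13)| = 13 + 1 = 14.
Hasse bound: |14 − (13+1)| = |0| = 0 ≤ 2√13 ≈ 7.2111 ✓.


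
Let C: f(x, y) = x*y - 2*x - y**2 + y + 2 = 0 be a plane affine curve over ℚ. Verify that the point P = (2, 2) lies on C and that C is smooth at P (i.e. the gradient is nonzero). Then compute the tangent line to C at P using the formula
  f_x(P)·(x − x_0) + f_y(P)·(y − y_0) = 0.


Tangent line at P: 2 - y = 0.

Step 1: f(2, 2) = 0, so P lies on C.
Step 2: partial derivatives
  f_x(x, y) = y - 2, f_y(x, y) = x - 2*y + 1.
  f_x(P) = 0, f_y(P) = -1 (gradient nonzero, so P is smooth).
Step 3: tangent line at P: 0·(x − 2) + -1·(y − 2) = 0.
Expanding: 2 - y = 0.


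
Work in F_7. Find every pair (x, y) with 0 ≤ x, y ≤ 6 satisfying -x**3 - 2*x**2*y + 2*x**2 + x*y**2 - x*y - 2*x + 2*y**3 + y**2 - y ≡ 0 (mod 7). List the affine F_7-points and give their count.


Affine F_7-points: {(0, 0), (0, 4), (0, 6), (2, 5), (4, 1), (4, 6), (5, 1), (5, 5), (6, 5)}; count = 9.

For each of the 49 pairs (x, y) ∈ F_7², evaluate f(x, y) mod 7. Record the zeros.
  x = 0: [0↦0, 1↦2, 2↦4, 3↦4, 4↦0, 5↦4, 6↦0]  zeros at y ∈ {0, 4, 6}
  x = 1: [0↦6, 1↦6, 2↦1, 3↦3, 4↦3, 5↦6, 6↦3]  zeros at y ∈ ∅
  x = 2: [0↦3, 1↦4, 2↦2, 3↦2, 4↦2, 5↦0, 6↦1]  zeros at y ∈ {5}
  x = 3: [0↦6, 1↦4, 2↦1, 3↦2, 4↦5, 5↦1, 6↦2]  zeros at y ∈ ∅
  x = 4: [0↦2, 1↦0, 2↦6, 3↦4, 4↦6, 5↦3, 6↦0]  zeros at y ∈ {1, 6}
  x = 5: [0↦6, 1↦0, 2↦4, 3↦2, 4↦6, 5↦0, 6↦3]  zeros at y ∈ {1, 5}
  x = 6: [0↦5, 1↦5, 2↦3, 3↦4, 4↦6, 5↦0, 6↦5]  zeros at y ∈ {5}
Collecting zeros: affine points = {(0, 0), (0, 4), (0, 6), (2, 5), (4, 1), (4, 6), (5, 1), (5, 5), (6, 5)}.
Total count |C(F_7)_aff| = 9.


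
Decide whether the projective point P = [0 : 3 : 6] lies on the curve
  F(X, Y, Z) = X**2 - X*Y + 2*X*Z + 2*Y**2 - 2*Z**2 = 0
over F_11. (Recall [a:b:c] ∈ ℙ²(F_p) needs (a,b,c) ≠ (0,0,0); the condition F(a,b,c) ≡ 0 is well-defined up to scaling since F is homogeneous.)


F(0,3,6) ≡ 1 (mod 11); P is NOT on the curve.

Evaluate F(0, 3, 6) term-by-term (mod 11).
  X**2 ↦ 1·0·1·1 = 0
  -X*Y ↦ -1·0·3·1 = 0
  2*X*Z ↦ 2·0·1·6 = 0
  2*Y**2 ↦ 2·1·9·1 = 18
  -2*Z**2 ↦ -2·1·1·36 = -72
Sum: F(0, 3, 6) = (0) + (0) + (0) + (18) + (-72) = -54.
Reducing mod 11: -54 ≡ 1 (mod 11).
Since F(a, b, c) ≡ 1 ≠ 0 (mod 11), P does NOT lie on the curve.


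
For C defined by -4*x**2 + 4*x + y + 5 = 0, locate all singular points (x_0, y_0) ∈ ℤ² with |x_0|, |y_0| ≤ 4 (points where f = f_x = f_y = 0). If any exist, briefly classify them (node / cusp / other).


No singular points in the scanned grid; C is smooth there.

Compute partial derivatives:
  f_x = 4 - 8*x.
  f_y = 1.
f_y = 1 is a nonzero constant, so f_y never vanishes: no point (x, y) can satisfy f = f_x = f_y = 0. In particular no (x, y) ∈ {−4, ..., 4}² is singular; the curve is smooth.


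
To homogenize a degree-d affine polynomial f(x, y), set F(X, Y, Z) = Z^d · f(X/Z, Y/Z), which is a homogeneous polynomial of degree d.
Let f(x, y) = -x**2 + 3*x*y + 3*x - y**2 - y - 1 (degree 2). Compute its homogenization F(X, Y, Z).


F(X, Y, Z) = -X**2 + 3*X*Y + 3*X*Z - Y**2 - Y*Z - Z**2

deg(f) = 2.
Substitute x = X/Z, y = Y/Z into f, then multiply by Z^2.
  monomial -1·x^2·y^0 ↦ -1·X^2·Y^0·Z^0.
  monomial 3·x^1·y^1 ↦ 3·X^1·Y^1·Z^0.
  monomial 3·x^1·y^0 ↦ 3·X^1·Y^0·Z^1.
  monomial -1·x^0·y^2 ↦ -1·X^0·Y^2·Z^0.
  monomial -1·x^0·y^1 ↦ -1·X^0·Y^1·Z^1.
  monomial -1·x^0·y^0 ↦ -1·X^0·Y^0·Z^2.
Collecting: F(X, Y, Z) = -X**2 + 3*X*Y + 3*X*Z - Y**2 - Y*Z - Z**2.


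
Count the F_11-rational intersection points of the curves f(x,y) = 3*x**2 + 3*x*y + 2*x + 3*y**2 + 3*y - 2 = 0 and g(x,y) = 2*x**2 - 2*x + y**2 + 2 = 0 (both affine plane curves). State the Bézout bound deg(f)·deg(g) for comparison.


Common zeros: {(6, 9)}; count = 1; Bézout bound = 4.

deg(f) = 2, deg(g) = 2, so Bézout bound = 4.
Scan x ∈ F_11. For each x, list the y ∈ F_11 with f(x, y) ≡ 0 and those with g(x, y) ≡ 0 (mod 11); the common zeros in that column are the intersection.
  x = 0: f ≡ 0 at y ∈ {5}; g ≡ 0 at y ∈ {3, 8}; common: ∅.
  x = 1: f ≡ 0 at y ∈ {10}; g ≡ 0 at y ∈ {3, 8}; common: ∅.
  x = 2: f ≡ 0 at y ∈ {2, 6}; g ≡ 0 at y ∈ {4, 7}; common: ∅.
  x = 3: f ≡ 0 at y ∈ {8, 10}; g ≡ 0 at y ∈ ∅; common: ∅.
  x = 4: f ≡ 0 at y ∈ ∅; g ≡ 0 at y ∈ ∅; common: ∅.
  x = 5: f ≡ 0 at y ∈ ∅; g ≡ 0 at y ∈ ∅; common: ∅.
  x = 6: f ≡ 0 at y ∈ {6, 9}; g ≡ 0 at y ∈ {2, 9}; common: {9}.
  x = 7: f ≡ 0 at y ∈ ∅; g ≡ 0 at y ∈ ∅; common: ∅.
  x = 8: f ≡ 0 at y ∈ ∅; g ≡ 0 at y ∈ ∅; common: ∅.
  x = 9: f ≡ 0 at y ∈ {5, 7}; g ≡ 0 at y ∈ ∅; common: ∅.
  x = 10: f ≡ 0 at y ∈ {2, 9}; g ≡ 0 at y ∈ {4, 7}; common: ∅.
Collecting: common zeros = {(6, 9)}, so the count is 1.
Comparison with the Bézout bound: 1 ≤ 4 = deg(f)·deg(g), as expected for curves with no common component (the affine F_11-count falls short of the bound because intersections may lie at infinity, over extension fields, or carry multiplicity).


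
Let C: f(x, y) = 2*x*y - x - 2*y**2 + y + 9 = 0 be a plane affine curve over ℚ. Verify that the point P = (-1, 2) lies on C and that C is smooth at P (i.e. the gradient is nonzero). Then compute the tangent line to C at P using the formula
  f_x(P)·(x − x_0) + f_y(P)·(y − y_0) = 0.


Tangent line at P: 3*x - 9*y + 21 = 0.

Step 1: f(-1, 2) = 0, so P lies on C.
Step 2: partial derivatives
  f_x(x, y) = 2*y - 1, f_y(x, y) = 2*x - 4*y + 1.
  f_x(P) = 3, f_y(P) = -9 (gradient nonzero, so P is smooth).
Step 3: tangent line at P: 3·(x − -1) + -9·(y − 2) = 0.
Expanding: 3*x - 9*y + 21 = 0.


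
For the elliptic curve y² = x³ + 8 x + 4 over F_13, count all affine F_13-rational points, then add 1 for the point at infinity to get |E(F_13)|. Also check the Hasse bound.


Affine points = {(0, 2), (0, 11), (1, 0), (3, 4), (3, 9), (4, 3), (4, 10), (5, 0), (7, 0), (9, 5), (9, 8)}; affine count = 11; |E(F_13)| = 12.

Discriminant check: Δ ∝ 4a³ + 27b² = 4·8³ + 27·4² = 4·512 + 27·16 ≡ 10 (mod 13). Nonzero ⇒ E is nonsingular.
For each x ∈ F_13, compute rhs = x³ + 8·x + 4 mod 13, then count y ∈ F_13 with y² ≡ rhs.
  x = 0: rhs = 4, matching y values: 2, 11 (2 points).
  x = 1: rhs = 0, matching y values: 0 (1 points).
  x = 2: rhs = 2, matching y values: none (0 points).
  x = 3: rhs = 3, matching y values: 4, 9 (2 points).
  x = 4: rhs = 9, matching y values: 3, 10 (2 points).
  x = 5: rhs = 0, matching y values: 0 (1 points).
  x = 6: rhs = 8, matching y values: none (0 points).
  x = 7: rhs = 0, matching y values: 0 (1 points).
  x = 8: rhs = 8, matching y values: none (0 points).
  x = 9: rhs = 12, matching y values: 5, 8 (2 points).
  x = 10: rhs = 5, matching y values: none (0 points).
  x = 11: rhs = 6, matching y values: none (0 points).
  x = 12: rhs = 8, matching y values: none (0 points).
Total affine count: 11.
Full point count |E(F_13)| = 11 + 1 = 12.
Hasse bound: |12 − (13+1)| = |-2| = 2 ≤ 2√13 ≈ 7.2111 ✓.


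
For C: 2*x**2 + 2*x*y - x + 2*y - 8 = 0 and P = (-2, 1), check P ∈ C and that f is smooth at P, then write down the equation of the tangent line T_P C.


Tangent line at P: -7*x - 2*y - 12 = 0.

Step 1: f(-2, 1) = 0, so P lies on C.
Step 2: partial derivatives
  f_x(x, y) = 4*x + 2*y - 1, f_y(x, y) = 2*x + 2.
  f_x(P) = -7, f_y(P) = -2 (gradient nonzero, so P is smooth).
Step 3: tangent line at P: -7·(x − -2) + -2·(y − 1) = 0.
Expanding: -7*x - 2*y - 12 = 0.


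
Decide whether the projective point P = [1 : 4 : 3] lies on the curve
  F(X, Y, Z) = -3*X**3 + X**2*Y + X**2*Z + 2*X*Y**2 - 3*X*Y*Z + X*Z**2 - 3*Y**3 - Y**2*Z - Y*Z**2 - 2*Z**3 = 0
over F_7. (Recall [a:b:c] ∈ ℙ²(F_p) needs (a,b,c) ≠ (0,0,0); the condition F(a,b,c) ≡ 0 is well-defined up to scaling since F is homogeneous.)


F(1,4,3) ≡ 1 (mod 7); P is NOT on the curve.

Evaluate F(1, 4, 3) term-by-term (mod 7).
  -3*X**3 ↦ -3·1·1·1 = -3
  X**2*Y ↦ 1·1·4·1 = 4
  X**2*Z ↦ 1·1·1·3 = 3
  2*X*Y**2 ↦ 2·1·16·1 = 32
  -3*X*Y*Z ↦ -3·1·4·3 = -36
  X*Z**2 ↦ 1·1·1·9 = 9
  -3*Y**3 ↦ -3·1·64·1 = -192
  -Y**2*Z ↦ -1·1·16·3 = -48
  -Y*Z**2 ↦ -1·1·4·9 = -36
  -2*Z**3 ↦ -2·1·1·27 = -54
Sum: F(1, 4, 3) = (-3) + (4) + (3) + (32) + (-36) + (9) + (-192) + (-48) + (-36) + (-54) = -321.
Reducing mod 7: -321 ≡ 1 (mod 7).
Since F(a, b, c) ≡ 1 ≠ 0 (mod 7), P does NOT lie on the curve.


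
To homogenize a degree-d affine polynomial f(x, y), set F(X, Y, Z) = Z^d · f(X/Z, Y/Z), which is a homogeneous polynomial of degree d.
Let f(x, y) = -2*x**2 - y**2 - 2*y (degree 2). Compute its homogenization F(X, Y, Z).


F(X, Y, Z) = -2*X**2 - Y**2 - 2*Y*Z

deg(f) = 2.
Substitute x = X/Z, y = Y/Z into f, then multiply by Z^2.
  monomial -2·x^2·y^0 ↦ -2·X^2·Y^0·Z^0.
  monomial -1·x^0·y^2 ↦ -1·X^0·Y^2·Z^0.
  monomial -2·x^0·y^1 ↦ -2·X^0·Y^1·Z^1.
Collecting: F(X, Y, Z) = -2*X**2 - Y**2 - 2*Y*Z.


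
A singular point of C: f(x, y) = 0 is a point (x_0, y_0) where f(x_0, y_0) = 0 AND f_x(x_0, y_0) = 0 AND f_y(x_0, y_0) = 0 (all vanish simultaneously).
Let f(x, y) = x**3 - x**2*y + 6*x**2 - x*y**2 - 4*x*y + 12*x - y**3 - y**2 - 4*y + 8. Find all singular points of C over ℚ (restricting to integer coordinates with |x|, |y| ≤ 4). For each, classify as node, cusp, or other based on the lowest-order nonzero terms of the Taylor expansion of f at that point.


Singular points: {(-2, 0)}; classification: cusp.

Compute partial derivatives:
  f_x = 3*x**2 - 2*x*y + 12*x - y**2 - 4*y + 12.
  f_y = -x**2 - 2*x*y - 4*x - 3*y**2 - 2*y - 4.
Scan x_0 ∈ {−4, ..., 4}. For each x_0, f_y(x_0, y) is a polynomial in y; find its integer roots y ∈ {−4, ..., 4}, then test f_x and f at those candidates.
  x = -4: f_y(-4, y) = -3*y**2 + 6*y - 4; no integer root y with |y| ≤ 4.
  x = -3: f_y(-3, y) = -3*y**2 + 4*y - 1; vanishes at y ∈ {1}. (-3, 1): f_x = 4 ≠ 0.
  x = -2: f_y(-2, y) = -3*y**2 + 2*y; vanishes at y ∈ {0}. (-2, 0): f_x = 0, f = 0 — SINGULAR.
  x = -1: f_y(-1, y) = -3*y**2 - 1; no integer root y with |y| ≤ 4.
  x = 0: f_y(0, y) = -3*y**2 - 2*y - 4; no integer root y with |y| ≤ 4.
  x = 1: f_y(1, y) = -3*y**2 - 4*y - 9; no integer root y with |y| ≤ 4.
  x = 2: f_y(2, y) = -3*y**2 - 6*y - 16; no integer root y with |y| ≤ 4.
  x = 3: f_y(3, y) = -3*y**2 - 8*y - 25; no integer root y with |y| ≤ 4.
  x = 4: f_y(4, y) = -3*y**2 - 10*y - 36; no integer root y with |y| ≤ 4.
Only singular point on the grid: (-2, 0).
Classify: substitute x = -2 + u, y = 0 + v and expand: f = u**3 - u**2*v - u*v**2 - v**3 + v**2.
No constant or linear terms (consistent with a singular point). Quadratic part: v**2. Cubic part: u**3 - u**2*v - u*v**2 - v**3.
The quadratic part v**2 is a perfect square, so there is a single (double) tangent line v = 0, i.e. y = 0. Restricting the cubic part to that line (v = 0) leaves u**3 ≠ 0, so f is not divisible by v and the branch is v² ≈ -u**3 to lowest order — this is a cusp.
Classification: cusp.


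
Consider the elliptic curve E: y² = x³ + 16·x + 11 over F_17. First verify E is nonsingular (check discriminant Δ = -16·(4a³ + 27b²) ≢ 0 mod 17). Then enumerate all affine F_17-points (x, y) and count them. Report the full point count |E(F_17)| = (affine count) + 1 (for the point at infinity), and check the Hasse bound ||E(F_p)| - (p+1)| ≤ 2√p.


Affine points = {(2, 0), (3, 1), (3, 16), (6, 0), (9, 0), (10, 7), (10, 10), (13, 6), (13, 11), (14, 2), (14, 15)}; affine count = 11; |E(F_17)| = 12.

Discriminant check: Δ ∝ 4a³ + 27b² = 4·16³ + 27·11² = 4·4096 + 27·121 ≡ 16 (mod 17). Nonzero ⇒ E is nonsingular.
For each x ∈ F_17, compute rhs = x³ + 16·x + 11 mod 17, then count y ∈ F_17 with y² ≡ rhs.
  x = 0: rhs = 11, matching y values: none (0 points).
  x = 1: rhs = 11, matching y values: none (0 points).
  x = 2: rhs = 0, matching y values: 0 (1 points).
  x = 3: rhs = 1, matching y values: 1, 16 (2 points).
  x = 4: rhs = 3, matching y values: none (0 points).
  x = 5: rhs = 12, matching y values: none (0 points).
  x = 6: rhs = 0, matching y values: 0 (1 points).
  x = 7: rhs = 7, matching y values: none (0 points).
  x = 8: rhs = 5, matching y values: none (0 points).
  x = 9: rhs = 0, matching y values: 0 (1 points).
  x = 10: rhs = 15, matching y values: 7, 10 (2 points).
  x = 11: rhs = 5, matching y values: none (0 points).
  x = 12: rhs = 10, matching y values: none (0 points).
  x = 13: rhs = 2, matching y values: 6, 11 (2 points).
  x = 14: rhs = 4, matching y values: 2, 15 (2 points).
  x = 15: rhs = 5, matching y values: none (0 points).
  x = 16: rhs = 11, matching y values: none (0 points).
Total affine count: 11.
Full point count |E(F_17)| = 11 + 1 = 12.
Hasse bound: |12 − (17+1)| = |-6| = 6 ≤ 2√17 ≈ 8.2462 ✓.


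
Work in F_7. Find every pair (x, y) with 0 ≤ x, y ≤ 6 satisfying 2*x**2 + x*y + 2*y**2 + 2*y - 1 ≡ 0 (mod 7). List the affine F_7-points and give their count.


Affine F_7-points: {(1, 3), (1, 6), (2, 0), (2, 5), (3, 2), (3, 6), (5, 0), (6, 5)}; count = 8.

For each of the 49 pairs (x, y) ∈ F_7², evaluate f(x, y) mod 7. Record the zeros.
  x = 0: [0↦6, 1↦3, 2↦4, 3↦2, 4↦4, 5↦3, 6↦6]  zeros at y ∈ ∅
  x = 1: [0↦1, 1↦6, 2↦1, 3↦0, 4↦3, 5↦3, 6↦0]  zeros at y ∈ {3, 6}
  x = 2: [0↦0, 1↦6, 2↦2, 3↦2, 4↦6, 5↦0, 6↦5]  zeros at y ∈ {0, 5}
  x = 3: [0↦3, 1↦3, 2↦0, 3↦1, 4↦6, 5↦1, 6↦0]  zeros at y ∈ {2, 6}
  x = 4: [0↦3, 1↦4, 2↦2, 3↦4, 4↦3, 5↦6, 6↦6]  zeros at y ∈ ∅
  x = 5: [0↦0, 1↦2, 2↦1, 3↦4, 4↦4, 5↦1, 6↦2]  zeros at y ∈ {0}
  x = 6: [0↦1, 1↦4, 2↦4, 3↦1, 4↦2, 5↦0, 6↦2]  zeros at y ∈ {5}
Collecting zeros: affine points = {(1, 3), (1, 6), (2, 0), (2, 5), (3, 2), (3, 6), (5, 0), (6, 5)}.
Total count |C(F_7)_aff| = 8.


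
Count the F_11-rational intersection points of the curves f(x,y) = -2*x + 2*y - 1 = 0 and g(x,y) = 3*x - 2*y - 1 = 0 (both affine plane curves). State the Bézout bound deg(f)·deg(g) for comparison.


Common zeros: {(2, 8)}; count = 1; Bézout bound = 1.

deg(f) = 1, deg(g) = 1, so Bézout bound = 1.
Scan x ∈ F_11. For each x, list the y ∈ F_11 with f(x, y) ≡ 0 and those with g(x, y) ≡ 0 (mod 11); the common zeros in that column are the intersection.
  x = 0: f ≡ 0 at y ∈ {6}; g ≡ 0 at y ∈ {5}; common: ∅.
  x = 1: f ≡ 0 at y ∈ {7}; g ≡ 0 at y ∈ {1}; common: ∅.
  x = 2: f ≡ 0 at y ∈ {8}; g ≡ 0 at y ∈ {8}; common: {8}.
  x = 3: f ≡ 0 at y ∈ {9}; g ≡ 0 at y ∈ {4}; common: ∅.
  x = 4: f ≡ 0 at y ∈ {10}; g ≡ 0 at y ∈ {0}; common: ∅.
  x = 5: f ≡ 0 at y ∈ {0}; g ≡ 0 at y ∈ {7}; common: ∅.
  x = 6: f ≡ 0 at y ∈ {1}; g ≡ 0 at y ∈ {3}; common: ∅.
  x = 7: f ≡ 0 at y ∈ {2}; g ≡ 0 at y ∈ {10}; common: ∅.
  x = 8: f ≡ 0 at y ∈ {3}; g ≡ 0 at y ∈ {6}; common: ∅.
  x = 9: f ≡ 0 at y ∈ {4}; g ≡ 0 at y ∈ {2}; common: ∅.
  x = 10: f ≡ 0 at y ∈ {5}; g ≡ 0 at y ∈ {9}; common: ∅.
Collecting: common zeros = {(2, 8)}, so the count is 1.
Comparison with the Bézout bound: 1 ≤ 1 = deg(f)·deg(g), as expected for curves with no common component (the bound is attained).


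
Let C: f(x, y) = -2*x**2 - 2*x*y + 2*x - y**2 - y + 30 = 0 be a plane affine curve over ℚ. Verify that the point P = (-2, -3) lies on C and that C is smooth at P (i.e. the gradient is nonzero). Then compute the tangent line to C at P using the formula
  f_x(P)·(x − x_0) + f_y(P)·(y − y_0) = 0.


Tangent line at P: 16*x + 9*y + 59 = 0.

Step 1: f(-2, -3) = 0, so P lies on C.
Step 2: partial derivatives
  f_x(x, y) = -4*x - 2*y + 2, f_y(x, y) = -2*x - 2*y - 1.
  f_x(P) = 16, f_y(P) = 9 (gradient nonzero, so P is smooth).
Step 3: tangent line at P: 16·(x − -2) + 9·(y − -3) = 0.
Expanding: 16*x + 9*y + 59 = 0.


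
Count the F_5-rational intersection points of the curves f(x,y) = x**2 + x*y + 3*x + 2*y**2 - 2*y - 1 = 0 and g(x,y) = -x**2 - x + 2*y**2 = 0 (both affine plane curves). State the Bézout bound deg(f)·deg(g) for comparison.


Common zeros: {(3, 1)}; count = 1; Bézout bound = 4.

deg(f) = 2, deg(g) = 2, so Bézout bound = 4.
Scan x ∈ F_5. For each x, list the y ∈ F_5 with f(x, y) ≡ 0 and those with g(x, y) ≡ 0 (mod 5); the common zeros in that column are the intersection.
  x = 0: f ≡ 0 at y ∈ ∅; g ≡ 0 at y ∈ {0}; common: ∅.
  x = 1: f ≡ 0 at y ∈ ∅; g ≡ 0 at y ∈ {1, 4}; common: ∅.
  x = 2: f ≡ 0 at y ∈ ∅; g ≡ 0 at y ∈ ∅; common: ∅.
  x = 3: f ≡ 0 at y ∈ {1}; g ≡ 0 at y ∈ {1, 4}; common: {1}.
  x = 4: f ≡ 0 at y ∈ ∅; g ≡ 0 at y ∈ {0}; common: ∅.
Collecting: common zeros = {(3, 1)}, so the count is 1.
Comparison with the Bézout bound: 1 ≤ 4 = deg(f)·deg(g), as expected for curves with no common component (the affine F_5-count falls short of the bound because intersections may lie at infinity, over extension fields, or carry multiplicity).


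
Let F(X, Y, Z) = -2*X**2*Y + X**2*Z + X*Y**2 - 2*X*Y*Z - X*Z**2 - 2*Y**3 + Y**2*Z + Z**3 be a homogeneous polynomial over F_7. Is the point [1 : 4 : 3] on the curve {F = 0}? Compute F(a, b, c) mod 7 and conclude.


F(1,4,3) ≡ 2 (mod 7); P is NOT on the curve.

Evaluate F(1, 4, 3) term-by-term (mod 7).
  -2*X**2*Y ↦ -2·1·4·1 = -8
  X**2*Z ↦ 1·1·1·3 = 3
  X*Y**2 ↦ 1·1·16·1 = 16
  -2*X*Y*Z ↦ -2·1·4·3 = -24
  -X*Z**2 ↦ -1·1·1·9 = -9
  -2*Y**3 ↦ -2·1·64·1 = -128
  Y**2*Z ↦ 1·1·16·3 = 48
  Z**3 ↦ 1·1·1·27 = 27
Sum: F(1, 4, 3) = (-8) + (3) + (16) + (-24) + (-9) + (-128) + (48) + (27) = -75.
Reducing mod 7: -75 ≡ 2 (mod 7).
Since F(a, b, c) ≡ 2 ≠ 0 (mod 7), P does NOT lie on the curve.


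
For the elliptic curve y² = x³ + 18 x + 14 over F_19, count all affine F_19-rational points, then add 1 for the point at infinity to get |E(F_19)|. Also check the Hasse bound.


Affine points = {(2, 1), (2, 18), (3, 0), (4, 6), (4, 13), (5, 1), (5, 18), (8, 9), (8, 10), (10, 4), (10, 15), (11, 2), (11, 17), (12, 1), (12, 18), (15, 7), (15, 12), (16, 3), (16, 16)}; affine count = 19; |E(F_19)| = 20.

Discriminant check: Δ ∝ 4a³ + 27b² = 4·18³ + 27·14² = 4·5832 + 27·196 ≡ 6 (mod 19). Nonzero ⇒ E is nonsingular.
For each x ∈ F_19, compute rhs = x³ + 18·x + 14 mod 19, then count y ∈ F_19 with y² ≡ rhs.
  x = 0: rhs = 14, matching y values: none (0 points).
  x = 1: rhs = 14, matching y values: none (0 points).
  x = 2: rhs = 1, matching y values: 1, 18 (2 points).
  x = 3: rhs = 0, matching y values: 0 (1 points).
  x = 4: rhs = 17, matching y values: 6, 13 (2 points).
  x = 5: rhs = 1, matching y values: 1, 18 (2 points).
  x = 6: rhs = 15, matching y values: none (0 points).
  x = 7: rhs = 8, matching y values: none (0 points).
  x = 8: rhs = 5, matching y values: 9, 10 (2 points).
  x = 9: rhs = 12, matching y values: none (0 points).
  x = 10: rhs = 16, matching y values: 4, 15 (2 points).
  x = 11: rhs = 4, matching y values: 2, 17 (2 points).
  x = 12: rhs = 1, matching y values: 1, 18 (2 points).
  x = 13: rhs = 13, matching y values: none (0 points).
  x = 14: rhs = 8, matching y values: none (0 points).
  x = 15: rhs = 11, matching y values: 7, 12 (2 points).
  x = 16: rhs = 9, matching y values: 3, 16 (2 points).
  x = 17: rhs = 8, matching y values: none (0 points).
  x = 18: rhs = 14, matching y values: none (0 points).
Total affine count: 19.
Full point count |E(F_19)| = 19 + 1 = 20.
Hasse bound: |20 − (19+1)| = |0| = 0 ≤ 2√19 ≈ 8.7178 ✓.


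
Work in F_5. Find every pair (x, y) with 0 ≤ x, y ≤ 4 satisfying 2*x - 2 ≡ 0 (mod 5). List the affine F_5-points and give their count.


Affine F_5-points: {(1, 0), (1, 1), (1, 2), (1, 3), (1, 4)}; count = 5.

For each of the 25 pairs (x, y) ∈ F_5², evaluate f(x, y) mod 5. Record the zeros.
  x = 0: [0↦3, 1↦3, 2↦3, 3↦3, 4↦3]  zeros at y ∈ ∅
  x = 1: [0↦0, 1↦0, 2↦0, 3↦0, 4↦0]  zeros at y ∈ {0, 1, 2, 3, 4}
  x = 2: [0↦2, 1↦2, 2↦2, 3↦2, 4↦2]  zeros at y ∈ ∅
  x = 3: [0↦4, 1↦4, 2↦4, 3↦4, 4↦4]  zeros at y ∈ ∅
  x = 4: [0↦1, 1↦1, 2↦1, 3↦1, 4↦1]  zeros at y ∈ ∅
Collecting zeros: affine points = {(1, 0), (1, 1), (1, 2), (1, 3), (1, 4)}.
Total count |C(F_5)_aff| = 5.


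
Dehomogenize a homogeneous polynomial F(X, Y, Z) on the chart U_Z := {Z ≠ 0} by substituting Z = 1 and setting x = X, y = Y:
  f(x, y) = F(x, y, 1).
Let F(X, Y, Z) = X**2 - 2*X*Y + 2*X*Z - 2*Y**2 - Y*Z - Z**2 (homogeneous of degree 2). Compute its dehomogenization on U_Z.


f(x, y) = x**2 - 2*x*y + 2*x - 2*y**2 - y - 1

On U_Z we set Z = 1. Each monomial c·X^i·Y^j·Z^k in F becomes c·x^i·y^j·1^k = c·x^i·y^j.
Substituting Z = 1: F(X, Y, 1) = x**2 - 2*x*y + 2*x - 2*y**2 - y - 1.
Note: deg(f) ≤ deg(F) = 2; strict inequality happens when F is divisible by Z (lost terms).


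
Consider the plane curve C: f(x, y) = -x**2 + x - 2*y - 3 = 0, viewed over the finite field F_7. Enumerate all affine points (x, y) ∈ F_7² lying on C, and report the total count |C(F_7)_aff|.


Affine F_7-points: {(0, 2), (1, 2), (2, 1), (3, 6), (4, 3), (5, 6), (6, 1)}; count = 7.

For each of the 49 pairs (x, y) ∈ F_7², evaluate f(x, y) mod 7. Record the zeros.
  x = 0: [0↦4, 1↦2, 2↦0, 3↦5, 4↦3, 5↦1, 6↦6]  zeros at y ∈ {2}
  x = 1: [0↦4, 1↦2, 2↦0, 3↦5, 4↦3, 5↦1, 6↦6]  zeros at y ∈ {2}
  x = 2: [0↦2, 1↦0, 2↦5, 3↦3, 4↦1, 5↦6, 6↦4]  zeros at y ∈ {1}
  x = 3: [0↦5, 1↦3, 2↦1, 3↦6, 4↦4, 5↦2, 6↦0]  zeros at y ∈ {6}
  x = 4: [0↦6, 1↦4, 2↦2, 3↦0, 4↦5, 5↦3, 6↦1]  zeros at y ∈ {3}
  x = 5: [0↦5, 1↦3, 2↦1, 3↦6, 4↦4, 5↦2, 6↦0]  zeros at y ∈ {6}
  x = 6: [0↦2, 1↦0, 2↦5, 3↦3, 4↦1, 5↦6, 6↦4]  zeros at y ∈ {1}
Collecting zeros: affine points = {(0, 2), (1, 2), (2, 1), (3, 6), (4, 3), (5, 6), (6, 1)}.
Total count |C(F_7)_aff| = 7.


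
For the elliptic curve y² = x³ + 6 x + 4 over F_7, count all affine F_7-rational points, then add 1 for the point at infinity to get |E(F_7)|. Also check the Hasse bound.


Affine points = {(0, 2), (0, 5), (1, 2), (1, 5), (3, 0), (4, 1), (4, 6), (6, 2), (6, 5)}; affine count = 9; |E(F_7)| = 10.

Discriminant check: Δ ∝ 4a³ + 27b² = 4·6³ + 27·4² = 4·216 + 27·16 ≡ 1 (mod 7). Nonzero ⇒ E is nonsingular.
For each x ∈ F_7, compute rhs = x³ + 6·x + 4 mod 7, then count y ∈ F_7 with y² ≡ rhs.
  x = 0: rhs = 4, matching y values: 2, 5 (2 points).
  x = 1: rhs = 4, matching y values: 2, 5 (2 points).
  x = 2: rhs = 3, matching y values: none (0 points).
  x = 3: rhs = 0, matching y values: 0 (1 points).
  x = 4: rhs = 1, matching y values: 1, 6 (2 points).
  x = 5: rhs = 5, matching y values: none (0 points).
  x = 6: rhs = 4, matching y values: 2, 5 (2 points).
Total affine count: 9.
Full point count |E(F_7)| = 9 + 1 = 10.
Hasse bound: |10 − (7+1)| = |2| = 2 ≤ 2√7 ≈ 5.2915 ✓.


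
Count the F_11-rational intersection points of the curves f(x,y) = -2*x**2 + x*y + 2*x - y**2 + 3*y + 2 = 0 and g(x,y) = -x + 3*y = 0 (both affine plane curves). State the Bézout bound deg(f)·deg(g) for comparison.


Common zeros: {(6, 2)}; count = 1; Bézout bound = 2.

deg(f) = 2, deg(g) = 1, so Bézout bound = 2.
Scan x ∈ F_11. For each x, list the y ∈ F_11 with f(x, y) ≡ 0 and those with g(x, y) ≡ 0 (mod 11); the common zeros in that column are the intersection.
  x = 0: f ≡ 0 at y ∈ ∅; g ≡ 0 at y ∈ {0}; common: ∅.
  x = 1: f ≡ 0 at y ∈ ∅; g ≡ 0 at y ∈ {4}; common: ∅.
  x = 2: f ≡ 0 at y ∈ ∅; g ≡ 0 at y ∈ {8}; common: ∅.
  x = 3: f ≡ 0 at y ∈ ∅; g ≡ 0 at y ∈ {1}; common: ∅.
  x = 4: f ≡ 0 at y ∈ {0, 7}; g ≡ 0 at y ∈ {5}; common: ∅.
  x = 5: f ≡ 0 at y ∈ {4}; g ≡ 0 at y ∈ {9}; common: ∅.
  x = 6: f ≡ 0 at y ∈ {2, 7}; g ≡ 0 at y ∈ {2}; common: {2}.
  x = 7: f ≡ 0 at y ∈ {2, 8}; g ≡ 0 at y ∈ {6}; common: ∅.
  x = 8: f ≡ 0 at y ∈ {0}; g ≡ 0 at y ∈ {10}; common: ∅.
  x = 9: f ≡ 0 at y ∈ {4, 8}; g ≡ 0 at y ∈ {3}; common: ∅.
  x = 10: f ≡ 0 at y ∈ ∅; g ≡ 0 at y ∈ {7}; common: ∅.
Collecting: common zeros = {(6, 2)}, so the count is 1.
Comparison with the Bézout bound: 1 ≤ 2 = deg(f)·deg(g), as expected for curves with no common component (the affine F_11-count falls short of the bound because intersections may lie at infinity, over extension fields, or carry multiplicity).


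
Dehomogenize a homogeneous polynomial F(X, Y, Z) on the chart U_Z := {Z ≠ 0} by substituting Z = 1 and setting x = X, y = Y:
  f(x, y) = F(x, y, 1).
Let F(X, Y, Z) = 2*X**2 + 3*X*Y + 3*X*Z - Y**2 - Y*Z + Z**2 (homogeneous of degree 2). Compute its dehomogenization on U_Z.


f(x, y) = 2*x**2 + 3*x*y + 3*x - y**2 - y + 1

On U_Z we set Z = 1. Each monomial c·X^i·Y^j·Z^k in F becomes c·x^i·y^j·1^k = c·x^i·y^j.
Substituting Z = 1: F(X, Y, 1) = 2*x**2 + 3*x*y + 3*x - y**2 - y + 1.
Note: deg(f) ≤ deg(F) = 2; strict inequality happens when F is divisible by Z (lost terms).


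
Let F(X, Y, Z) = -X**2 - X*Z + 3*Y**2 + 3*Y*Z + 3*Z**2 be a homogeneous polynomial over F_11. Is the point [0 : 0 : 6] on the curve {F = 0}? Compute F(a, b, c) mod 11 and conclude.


F(0,0,6) ≡ 9 (mod 11); P is NOT on the curve.

Evaluate F(0, 0, 6) term-by-term (mod 11).
  -X**2 ↦ -1·0·1·1 = 0
  -X*Z ↦ -1·0·1·6 = 0
  3*Y**2 ↦ 3·1·0·1 = 0
  3*Y*Z ↦ 3·1·0·6 = 0
  3*Z**2 ↦ 3·1·1·36 = 108
Sum: F(0, 0, 6) = (0) + (0) + (0) + (0) + (108) = 108.
Reducing mod 11: 108 ≡ 9 (mod 11).
Since F(a, b, c) ≡ 9 ≠ 0 (mod 11), P does NOT lie on the curve.


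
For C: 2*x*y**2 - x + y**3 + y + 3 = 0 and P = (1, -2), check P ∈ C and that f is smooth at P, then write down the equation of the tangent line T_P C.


Tangent line at P: 7*x + 5*y + 3 = 0.

Step 1: f(1, -2) = 0, so P lies on C.
Step 2: partial derivatives
  f_x(x, y) = 2*y**2 - 1, f_y(x, y) = 4*x*y + 3*y**2 + 1.
  f_x(P) = 7, f_y(P) = 5 (gradient nonzero, so P is smooth).
Step 3: tangent line at P: 7·(x − 1) + 5·(y − -2) = 0.
Expanding: 7*x + 5*y + 3 = 0.
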